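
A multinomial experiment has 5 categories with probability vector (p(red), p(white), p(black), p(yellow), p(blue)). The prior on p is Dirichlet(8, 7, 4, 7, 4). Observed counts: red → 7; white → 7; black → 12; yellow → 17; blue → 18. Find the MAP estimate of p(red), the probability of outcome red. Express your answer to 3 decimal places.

MAP estimate of p(red) = 0.163

The posterior is Dirichlet(αᵢ + nᵢ) = Dirichlet(15, 14, 16, 24, 22).
For a Dirichlet(a₁,…,a_K) with all aᵢ > 1, the mode has j-th component (aⱼ − 1)/(Σaᵢ − K).
Here Σaᵢ = 91 and K = 5, so p(red) = (15 − 1)/(91 − 5) = 14/86 ≈ 0.163.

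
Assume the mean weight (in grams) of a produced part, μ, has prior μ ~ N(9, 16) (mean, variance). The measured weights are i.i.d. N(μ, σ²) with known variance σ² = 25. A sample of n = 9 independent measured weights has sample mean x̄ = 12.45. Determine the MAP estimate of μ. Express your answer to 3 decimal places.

μ̂_MAP = 11.940

n = 9, x̄ = 12.45.
For a Normal prior and Normal likelihood with known variance, the posterior is Normal; its mode equals its mean, the precision-weighted average.
Prior precision 1/σ₀² = 1/16 = 0.0625; data precision n/σ² = 9/25 = 0.36.
μ̂ = (0.0625·9 + 0.36·12.45) / (0.0625 + 0.36) = 5.0445/0.4225 = 10089/845 ≈ 11.940.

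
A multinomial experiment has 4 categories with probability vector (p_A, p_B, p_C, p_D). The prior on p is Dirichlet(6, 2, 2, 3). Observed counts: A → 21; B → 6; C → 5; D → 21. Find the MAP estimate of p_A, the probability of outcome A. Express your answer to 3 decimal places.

MAP estimate of p_A = 0.419

The posterior is Dirichlet(αᵢ + nᵢ) = Dirichlet(27, 8, 7, 24).
For a Dirichlet(a₁,…,a_K) with all aᵢ > 1, the mode has j-th component (aⱼ − 1)/(Σaᵢ − K).
Here Σaᵢ = 66 and K = 4, so p_A = (27 − 1)/(66 − 4) = 26/62 ≈ 0.419.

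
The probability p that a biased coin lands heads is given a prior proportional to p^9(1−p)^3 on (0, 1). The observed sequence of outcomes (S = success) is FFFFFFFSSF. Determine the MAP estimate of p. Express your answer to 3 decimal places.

The prior density ∝ p^9(1−p)^3 is the kernel of Beta(10, 4).
Data: 2 successes in 10 trials (from the sequence). The binomial likelihood contributes p^2(1−p)^8, so the posterior is Beta(10+2, 4+8) = Beta(12, 12).
For Beta(a, b) with a, b > 1 the mode is (a−1)/(a+b−2) = 11/22 ≈ 0.500.

p̂_MAP = 0.500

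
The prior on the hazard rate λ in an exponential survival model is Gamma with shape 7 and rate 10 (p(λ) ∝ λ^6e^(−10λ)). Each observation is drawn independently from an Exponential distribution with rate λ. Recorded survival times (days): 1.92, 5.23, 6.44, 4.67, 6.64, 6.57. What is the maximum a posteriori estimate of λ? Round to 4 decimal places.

The Exponential(rate=λ) likelihood is ∝ λ^n e^(−λΣtᵢ). Here n = 6 and Σtᵢ = 1.92 + 5.23 + 6.44 + 4.67 + 6.64 + 6.57 = 31.47.
Posterior ∝ λ^6e^(−10λ) · λ^6e^(−31.47λ) = λ^12e^(−41.47λ), i.e. Gamma(13, 41.47).
Mode = (a−1)/b = 12/41.47 ≈ 0.2894.

λ̂_MAP = 0.2894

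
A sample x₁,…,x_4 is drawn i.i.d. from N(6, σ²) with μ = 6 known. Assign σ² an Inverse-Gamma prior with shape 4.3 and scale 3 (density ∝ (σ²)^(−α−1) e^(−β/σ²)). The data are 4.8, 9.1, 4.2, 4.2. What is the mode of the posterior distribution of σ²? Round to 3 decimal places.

σ̂²_MAP = 1.612

Sum of squared deviations about the known mean: SS = (4.8−6)² + (9.1−6)² + (4.2−6)² + (4.2−6)² = 17.53.
The Normal likelihood contributes (σ²)^(−n/2) exp(−SS/(2σ²)), so the posterior is Inverse-Gamma(α + n/2, β + SS/2) = Inverse-Gamma(6.3, 11.765).
The mode of Inverse-Gamma(a, b) is b/(a+1) = 11.765/7.3 ≈ 1.612.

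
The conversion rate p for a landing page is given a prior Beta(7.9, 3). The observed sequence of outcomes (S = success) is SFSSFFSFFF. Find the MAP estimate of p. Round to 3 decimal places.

p̂_MAP = 0.577

Prior: Beta(7.9, 3).
Data: 4 successes in 10 trials (from the sequence). The binomial likelihood contributes p^4(1−p)^6, so the posterior is Beta(7.9+4, 3+6) = Beta(11.9, 9).
For Beta(a, b) with a, b > 1 the mode is (a−1)/(a+b−2) = 10.9/18.9 ≈ 0.577.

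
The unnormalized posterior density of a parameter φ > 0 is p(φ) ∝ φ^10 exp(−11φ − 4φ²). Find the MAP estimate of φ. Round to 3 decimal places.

ℓ'(φ) = 10/φ − 11 − 8φ. Setting this to zero and multiplying by φ: 8φ² + 11φ − 10 = 0.
φ = (−11 + √(11² + 4·8·10)) / (2·8) = (−11 + √441) / 16 = (−11 + 21)/16 = 5/8.
ℓ''(φ) = −10/φ² − 8 < 0, confirming a maximum.

φ̂_MAP = 0.625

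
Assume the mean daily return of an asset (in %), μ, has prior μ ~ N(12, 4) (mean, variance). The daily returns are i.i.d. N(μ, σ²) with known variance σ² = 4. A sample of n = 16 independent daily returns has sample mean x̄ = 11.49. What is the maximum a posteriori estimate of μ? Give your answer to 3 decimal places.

μ̂_MAP = 11.520

n = 16, x̄ = 11.49.
For a Normal prior and Normal likelihood with known variance, the posterior is Normal; its mode equals its mean, the precision-weighted average.
Prior precision 1/σ₀² = 1/4 = 0.25; data precision n/σ² = 16/4 = 4.
μ̂ = (0.25·12 + 4·11.49) / (0.25 + 4) = 48.96/4.25 = 11.520.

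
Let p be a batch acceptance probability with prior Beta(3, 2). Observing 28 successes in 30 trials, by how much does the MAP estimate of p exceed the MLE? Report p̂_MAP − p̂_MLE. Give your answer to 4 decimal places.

Posterior is Beta(31, 4); MAP = (31−1)/(35−2) = 30/33 ≈ 0.90909.
MLE ignores the prior: p̂_MLE = k/n = 28/30 ≈ 0.93333.
Difference = 30/33 − 28/30 = -4/165 ≈ -0.0242.

MAP − MLE = -0.0242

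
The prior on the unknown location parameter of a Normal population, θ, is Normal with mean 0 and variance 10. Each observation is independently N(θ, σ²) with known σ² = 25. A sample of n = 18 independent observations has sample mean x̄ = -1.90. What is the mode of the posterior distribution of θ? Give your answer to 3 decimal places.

θ̂_MAP = -1.668

n = 18, x̄ = -1.90.
For a Normal prior and Normal likelihood with known variance, the posterior is Normal; its mode equals its mean, the precision-weighted average.
Prior precision 1/σ₀² = 1/10 = 0.1; data precision n/σ² = 18/25 = 0.72.
θ̂ = (0.1·0 + 0.72·(-1.9)) / (0.1 + 0.72) = (-1.368)/0.82 = -342/205 ≈ -1.668.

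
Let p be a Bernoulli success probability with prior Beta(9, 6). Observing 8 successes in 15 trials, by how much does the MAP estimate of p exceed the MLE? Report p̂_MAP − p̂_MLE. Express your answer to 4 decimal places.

MAP − MLE = 0.0381

Posterior is Beta(17, 13); MAP = (17−1)/(30−2) = 16/28 ≈ 0.57143.
MLE ignores the prior: p̂_MLE = k/n = 8/15 ≈ 0.53333.
Difference = 16/28 − 8/15 = 4/105 ≈ 0.0381.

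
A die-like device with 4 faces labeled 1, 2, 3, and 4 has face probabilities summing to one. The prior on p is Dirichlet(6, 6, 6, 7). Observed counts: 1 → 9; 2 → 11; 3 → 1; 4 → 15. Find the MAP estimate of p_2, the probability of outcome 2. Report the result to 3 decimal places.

The posterior is Dirichlet(αᵢ + nᵢ) = Dirichlet(15, 17, 7, 22).
For a Dirichlet(a₁,…,a_K) with all aᵢ > 1, the mode has j-th component (aⱼ − 1)/(Σaᵢ − K).
Here Σaᵢ = 61 and K = 4, so p_2 = (17 − 1)/(61 − 4) = 16/57 ≈ 0.281.

MAP estimate: 0.281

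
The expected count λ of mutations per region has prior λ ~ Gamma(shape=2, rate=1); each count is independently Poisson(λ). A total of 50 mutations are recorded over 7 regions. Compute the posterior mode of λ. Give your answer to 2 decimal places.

Σxᵢ = 50, n = 7.
Posterior ∝ λe^(−1λ) · λ^50e^(−7λ) = λ^51e^(−8λ), i.e. Gamma(shape=52, rate=8).
The mode of a Gamma(a, b) with a ≥ 1 (shape–rate) is (a−1)/b = 51/8 ≈ 6.38.

λ̂_MAP = 6.38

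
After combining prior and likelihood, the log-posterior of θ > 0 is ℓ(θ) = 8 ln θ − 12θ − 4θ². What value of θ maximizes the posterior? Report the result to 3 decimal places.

θ̂_MAP = 0.500

ℓ'(θ) = 8/θ − 12 − 8θ. Setting this to zero and multiplying by θ: 8θ² + 12θ − 8 = 0.
θ = (−12 + √(12² + 4·8·8)) / (2·8) = (−12 + √400) / 16 = (−12 + 20)/16 = 1/2.
ℓ''(θ) = −8/θ² − 8 < 0, confirming a maximum.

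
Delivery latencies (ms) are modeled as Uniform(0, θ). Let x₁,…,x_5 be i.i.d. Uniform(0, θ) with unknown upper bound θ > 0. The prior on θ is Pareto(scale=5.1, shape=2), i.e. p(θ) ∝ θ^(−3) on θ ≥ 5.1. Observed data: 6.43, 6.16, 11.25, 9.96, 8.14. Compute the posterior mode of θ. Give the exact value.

θ̂_MAP = 11.25

The Uniform(0, θ) likelihood is θ^(−n) for θ ≥ max(xᵢ), zero otherwise. Here max(xᵢ) = 11.25.
Posterior ∝ θ^(−3) · θ^(−5) = θ^(−8) on θ ≥ max(5.1, 11.25) = 11.25.
This density is strictly decreasing in θ, so the posterior mode lies at the lower boundary of the support.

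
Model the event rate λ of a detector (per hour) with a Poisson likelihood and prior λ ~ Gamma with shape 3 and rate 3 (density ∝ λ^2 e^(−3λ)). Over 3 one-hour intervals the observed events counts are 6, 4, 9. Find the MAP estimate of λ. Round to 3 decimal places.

λ̂_MAP = 3.500

Σxᵢ = 6+4+9 = 19, with n = 3.
Posterior ∝ λ^2e^(−3λ) · λ^19e^(−3λ) = λ^21e^(−6λ), i.e. Gamma(shape=22, rate=6).
The mode of a Gamma(a, b) with a ≥ 1 (shape–rate) is (a−1)/b = 21/6 ≈ 3.500.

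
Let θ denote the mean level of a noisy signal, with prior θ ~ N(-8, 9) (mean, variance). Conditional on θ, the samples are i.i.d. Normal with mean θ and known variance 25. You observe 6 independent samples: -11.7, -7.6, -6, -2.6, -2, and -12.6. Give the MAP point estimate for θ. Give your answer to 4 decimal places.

θ̂_MAP = -7.3734

n = 6; x̄ = ((-11.7) + (-7.6) + (-6) + (-2.6) + (-2) + (-12.6))/6 = -42.5/6 = -85/12 ≈ -7.0833.
For a Normal prior and Normal likelihood with known variance, the posterior is Normal; its mode equals its mean, the precision-weighted average.
Prior precision 1/σ₀² = 1/9; data precision n/σ² = 6/25 = 0.24.
θ̂ = ((1/9)·(-8) + 0.24·(-85/12)) / (1/9 + 0.24) = (-233/90)/(79/225) = -1165/158 ≈ -7.3734.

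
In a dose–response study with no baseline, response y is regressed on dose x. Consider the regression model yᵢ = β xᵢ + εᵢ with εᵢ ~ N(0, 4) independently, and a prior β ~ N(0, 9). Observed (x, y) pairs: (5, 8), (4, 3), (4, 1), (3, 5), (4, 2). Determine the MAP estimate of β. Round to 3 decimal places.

log p(β | y) = −Σ(yᵢ − βxᵢ)²/(2·4) − β²/(2·9) + const.
Setting the derivative to zero: Σxᵢ(yᵢ − βxᵢ)/4 − β/9 = 0, so β = Σxᵢyᵢ / (Σxᵢ² + σ²/τ²).
Σxᵢyᵢ = 5·8 + 4·3 + 4·1 + 3·5 + 4·2 = 79; Σxᵢ² = 82; σ²/τ² = 4/9.
β̂_MAP = 79 / (82 + 4/9) = 79/(742/9) = 711/742 ≈ 0.958.

β̂_MAP = 0.958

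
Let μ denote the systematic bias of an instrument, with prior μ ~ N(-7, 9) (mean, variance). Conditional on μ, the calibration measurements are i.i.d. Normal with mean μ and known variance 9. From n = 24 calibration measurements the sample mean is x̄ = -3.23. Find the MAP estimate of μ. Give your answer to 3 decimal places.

μ̂_MAP = -3.381

n = 24, x̄ = -3.23.
For a Normal prior and Normal likelihood with known variance, the posterior is Normal; its mode equals its mean, the precision-weighted average.
Prior precision 1/σ₀² = 1/9; data precision n/σ² = 24/9 = 8/3.
μ̂ = ((1/9)·(-7) + (8/3)·(-3.23)) / (1/9 + 8/3) = (-2113/225)/(25/9) = -3.3808 ≈ -3.381.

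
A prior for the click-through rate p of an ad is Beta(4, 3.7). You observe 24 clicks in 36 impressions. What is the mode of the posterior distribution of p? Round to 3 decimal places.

p̂_MAP = 0.647

Prior: Beta(4, 3.7).
Data: 24 successes in 36 trials. The binomial likelihood contributes p^24(1−p)^12, so the posterior is Beta(4+24, 3.7+12) = Beta(28, 15.7).
For Beta(a, b) with a, b > 1 the mode is (a−1)/(a+b−2) = 27/41.7 ≈ 0.647.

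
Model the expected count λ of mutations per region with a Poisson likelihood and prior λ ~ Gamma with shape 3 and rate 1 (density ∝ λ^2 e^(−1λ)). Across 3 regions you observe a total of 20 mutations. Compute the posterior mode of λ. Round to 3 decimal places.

Σxᵢ = 20, n = 3.
Posterior ∝ λ^2e^(−1λ) · λ^20e^(−3λ) = λ^22e^(−4λ), i.e. Gamma(shape=23, rate=4).
The mode of a Gamma(a, b) with a ≥ 1 (shape–rate) is (a−1)/b = 22/4 ≈ 5.500.

λ̂_MAP = 5.500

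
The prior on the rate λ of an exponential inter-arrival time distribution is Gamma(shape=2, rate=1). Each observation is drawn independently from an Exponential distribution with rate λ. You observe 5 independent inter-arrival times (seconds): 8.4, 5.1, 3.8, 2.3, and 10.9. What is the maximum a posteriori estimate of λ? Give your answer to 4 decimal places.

The Exponential(rate=λ) likelihood is ∝ λ^n e^(−λΣtᵢ). Here n = 5 and Σtᵢ = 8.4 + 5.1 + 3.8 + 2.3 + 10.9 = 30.5.
Posterior ∝ λe^(−1λ) · λ^5e^(−30.5λ) = λ^6e^(−31.5λ), i.e. Gamma(7, 31.5).
Mode = (a−1)/b = 6/31.5 ≈ 0.1905.

λ̂_MAP = 0.1905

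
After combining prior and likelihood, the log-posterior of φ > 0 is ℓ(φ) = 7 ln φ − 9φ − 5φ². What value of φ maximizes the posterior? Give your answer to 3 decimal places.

φ̂_MAP = 0.500

ℓ'(φ) = 7/φ − 9 − 10φ. Setting this to zero and multiplying by φ: 10φ² + 9φ − 7 = 0.
φ = (−9 + √(9² + 4·10·7)) / (2·10) = (−9 + √361) / 20 = (−9 + 19)/20 = 1/2.
ℓ''(φ) = −7/φ² − 10 < 0, confirming a maximum.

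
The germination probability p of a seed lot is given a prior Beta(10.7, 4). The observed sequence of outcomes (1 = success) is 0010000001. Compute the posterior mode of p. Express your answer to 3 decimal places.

p̂_MAP = 0.515

Prior: Beta(10.7, 4).
Data: 2 successes in 10 trials (from the sequence). The binomial likelihood contributes p^2(1−p)^8, so the posterior is Beta(10.7+2, 4+8) = Beta(12.7, 12).
For Beta(a, b) with a, b > 1 the mode is (a−1)/(a+b−2) = 11.7/22.7 ≈ 0.515.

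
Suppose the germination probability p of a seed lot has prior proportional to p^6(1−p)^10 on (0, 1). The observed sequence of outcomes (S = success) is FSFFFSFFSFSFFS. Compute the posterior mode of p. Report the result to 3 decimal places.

The prior density ∝ p^6(1−p)^10 is the kernel of Beta(7, 11).
Data: 5 successes in 14 trials (from the sequence). The binomial likelihood contributes p^5(1−p)^9, so the posterior is Beta(7+5, 11+9) = Beta(12, 20).
For Beta(a, b) with a, b > 1 the mode is (a−1)/(a+b−2) = 11/30 ≈ 0.367.

p̂_MAP = 0.367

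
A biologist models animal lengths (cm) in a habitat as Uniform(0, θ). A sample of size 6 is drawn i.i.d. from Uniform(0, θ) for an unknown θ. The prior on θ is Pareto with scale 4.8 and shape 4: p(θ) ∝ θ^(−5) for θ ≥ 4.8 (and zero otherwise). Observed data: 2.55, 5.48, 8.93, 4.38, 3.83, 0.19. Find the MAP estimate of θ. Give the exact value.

The Uniform(0, θ) likelihood is θ^(−n) for θ ≥ max(xᵢ), zero otherwise. Here max(xᵢ) = 8.93.
Posterior ∝ θ^(−5) · θ^(−6) = θ^(−11) on θ ≥ max(4.8, 8.93) = 8.93.
This density is strictly decreasing in θ, so the posterior mode lies at the lower boundary of the support.

θ̂_MAP = 8.93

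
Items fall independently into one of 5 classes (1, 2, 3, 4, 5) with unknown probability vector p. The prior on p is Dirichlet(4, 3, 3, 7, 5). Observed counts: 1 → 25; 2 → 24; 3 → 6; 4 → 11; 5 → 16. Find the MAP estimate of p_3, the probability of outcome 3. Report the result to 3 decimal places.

MAP estimate: 0.081

The posterior is Dirichlet(αᵢ + nᵢ) = Dirichlet(29, 27, 9, 18, 21).
For a Dirichlet(a₁,…,a_K) with all aᵢ > 1, the mode has j-th component (aⱼ − 1)/(Σaᵢ − K).
Here Σaᵢ = 104 and K = 5, so p_3 = (9 − 1)/(104 − 5) = 8/99 ≈ 0.081.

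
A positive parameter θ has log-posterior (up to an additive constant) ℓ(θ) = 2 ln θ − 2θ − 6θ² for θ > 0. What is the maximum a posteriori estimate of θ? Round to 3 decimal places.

θ̂_MAP = 0.333

ℓ'(θ) = 2/θ − 2 − 12θ. Setting this to zero and multiplying by θ: 12θ² + 2θ − 2 = 0.
θ = (−2 + √(2² + 4·12·2)) / (2·12) = (−2 + √100) / 24 = (−2 + 10)/24 = 1/3.
ℓ''(θ) = −2/θ² − 12 < 0, confirming a maximum.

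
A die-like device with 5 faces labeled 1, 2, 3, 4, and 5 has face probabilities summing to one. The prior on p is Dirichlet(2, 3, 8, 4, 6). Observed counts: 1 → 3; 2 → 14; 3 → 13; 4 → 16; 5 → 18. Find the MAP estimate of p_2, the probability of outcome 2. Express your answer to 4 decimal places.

The posterior is Dirichlet(αᵢ + nᵢ) = Dirichlet(5, 17, 21, 20, 24).
For a Dirichlet(a₁,…,a_K) with all aᵢ > 1, the mode has j-th component (aⱼ − 1)/(Σaᵢ − K).
Here Σaᵢ = 87 and K = 5, so p_2 = (17 − 1)/(87 − 5) = 16/82 ≈ 0.1951.

MAP estimate: 0.1951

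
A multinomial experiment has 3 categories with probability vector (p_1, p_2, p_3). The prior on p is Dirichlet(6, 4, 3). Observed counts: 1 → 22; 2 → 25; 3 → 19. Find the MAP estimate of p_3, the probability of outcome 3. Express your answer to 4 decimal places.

The posterior is Dirichlet(αᵢ + nᵢ) = Dirichlet(28, 29, 22).
For a Dirichlet(a₁,…,a_K) with all aᵢ > 1, the mode has j-th component (aⱼ − 1)/(Σaᵢ − K).
Here Σaᵢ = 79 and K = 3, so p_3 = (22 − 1)/(79 − 3) = 21/76 ≈ 0.2763.

MAP estimate: 0.2763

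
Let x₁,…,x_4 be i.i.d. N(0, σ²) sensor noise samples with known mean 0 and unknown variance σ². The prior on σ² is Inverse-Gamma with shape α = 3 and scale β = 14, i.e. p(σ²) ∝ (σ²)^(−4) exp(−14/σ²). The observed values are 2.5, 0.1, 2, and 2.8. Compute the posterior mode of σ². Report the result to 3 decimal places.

σ̂²_MAP = 3.842

Sum of squared deviations about the known mean: SS = (2.5−0)² + (0.1−0)² + (2−0)² + (2.8−0)² = 18.1.
The Normal likelihood contributes (σ²)^(−n/2) exp(−SS/(2σ²)), so the posterior is Inverse-Gamma(α + n/2, β + SS/2) = Inverse-Gamma(5, 23.05).
The mode of Inverse-Gamma(a, b) is b/(a+1) = 23.05/6 ≈ 3.842.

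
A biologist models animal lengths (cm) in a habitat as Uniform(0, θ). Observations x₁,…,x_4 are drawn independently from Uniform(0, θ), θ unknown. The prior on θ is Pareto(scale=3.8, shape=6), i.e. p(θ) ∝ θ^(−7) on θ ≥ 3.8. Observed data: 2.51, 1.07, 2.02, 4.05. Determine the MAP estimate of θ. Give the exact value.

The Uniform(0, θ) likelihood is θ^(−n) for θ ≥ max(xᵢ), zero otherwise. Here max(xᵢ) = 4.05.
Posterior ∝ θ^(−7) · θ^(−4) = θ^(−11) on θ ≥ max(3.8, 4.05) = 4.05.
This density is strictly decreasing in θ, so the posterior mode lies at the lower boundary of the support.

θ̂_MAP = 4.05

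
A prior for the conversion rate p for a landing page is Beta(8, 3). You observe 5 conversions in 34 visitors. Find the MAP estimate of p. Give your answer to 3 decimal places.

p̂_MAP = 0.279

Prior: Beta(8, 3).
Data: 5 successes in 34 trials. The binomial likelihood contributes p^5(1−p)^29, so the posterior is Beta(8+5, 3+29) = Beta(13, 32).
For Beta(a, b) with a, b > 1 the mode is (a−1)/(a+b−2) = 12/43 ≈ 0.279.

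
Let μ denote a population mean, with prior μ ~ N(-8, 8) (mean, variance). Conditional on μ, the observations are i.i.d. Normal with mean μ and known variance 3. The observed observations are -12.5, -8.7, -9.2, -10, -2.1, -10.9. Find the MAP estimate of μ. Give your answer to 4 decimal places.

n = 6; x̄ = ((-12.5) + (-8.7) + (-9.2) + (-10) + (-2.1) + (-10.9))/6 = -53.4/6 = -8.9.
For a Normal prior and Normal likelihood with known variance, the posterior is Normal; its mode equals its mean, the precision-weighted average.
Prior precision 1/σ₀² = 1/8 = 0.125; data precision n/σ² = 6/3 = 2.
μ̂ = (0.125·(-8) + 2·(-8.9)) / (0.125 + 2) = (-18.8)/2.125 = -752/85 ≈ -8.8471.

μ̂_MAP = -8.8471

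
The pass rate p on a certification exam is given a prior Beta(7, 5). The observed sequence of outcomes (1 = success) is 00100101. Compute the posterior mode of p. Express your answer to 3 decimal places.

Prior: Beta(7, 5).
Data: 3 successes in 8 trials (from the sequence). The binomial likelihood contributes p^3(1−p)^5, so the posterior is Beta(7+3, 5+5) = Beta(10, 10).
For Beta(a, b) with a, b > 1 the mode is (a−1)/(a+b−2) = 9/18 ≈ 0.500.

p̂_MAP = 0.500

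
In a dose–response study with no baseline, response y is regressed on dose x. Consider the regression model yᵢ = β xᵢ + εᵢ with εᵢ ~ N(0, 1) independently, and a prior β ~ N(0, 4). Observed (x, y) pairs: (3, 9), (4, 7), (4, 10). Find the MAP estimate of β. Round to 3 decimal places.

log p(β | y) = −Σ(yᵢ − βxᵢ)²/(2·1) − β²/(2·4) + const.
Setting the derivative to zero: Σxᵢ(yᵢ − βxᵢ)/1 − β/4 = 0, so β = Σxᵢyᵢ / (Σxᵢ² + σ²/τ²).
Σxᵢyᵢ = 3·9 + 4·7 + 4·10 = 95; Σxᵢ² = 41; σ²/τ² = 0.25.
β̂_MAP = 95 / (41 + 0.25) = 95/41.25 ≈ 2.303.

β̂_MAP = 2.303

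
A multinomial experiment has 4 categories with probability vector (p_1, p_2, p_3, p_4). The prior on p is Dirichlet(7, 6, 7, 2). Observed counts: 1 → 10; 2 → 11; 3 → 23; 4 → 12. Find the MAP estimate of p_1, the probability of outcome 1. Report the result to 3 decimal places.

MAP estimate: 0.216

The posterior is Dirichlet(αᵢ + nᵢ) = Dirichlet(17, 17, 30, 14).
For a Dirichlet(a₁,…,a_K) with all aᵢ > 1, the mode has j-th component (aⱼ − 1)/(Σaᵢ − K).
Here Σaᵢ = 78 and K = 4, so p_1 = (17 − 1)/(78 − 4) = 16/74 ≈ 0.216.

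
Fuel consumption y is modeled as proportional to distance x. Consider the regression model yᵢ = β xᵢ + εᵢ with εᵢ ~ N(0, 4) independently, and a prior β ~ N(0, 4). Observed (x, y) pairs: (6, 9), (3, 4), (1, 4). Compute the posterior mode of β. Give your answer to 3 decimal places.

log p(β | y) = −Σ(yᵢ − βxᵢ)²/(2·4) − β²/(2·4) + const.
Setting the derivative to zero: Σxᵢ(yᵢ − βxᵢ)/4 − β/4 = 0, so β = Σxᵢyᵢ / (Σxᵢ² + σ²/τ²).
Σxᵢyᵢ = 6·9 + 3·4 + 1·4 = 70; Σxᵢ² = 46; σ²/τ² = 1.
β̂_MAP = 70 / (46 + 1) = 70/47 ≈ 1.489.

β̂_MAP = 1.489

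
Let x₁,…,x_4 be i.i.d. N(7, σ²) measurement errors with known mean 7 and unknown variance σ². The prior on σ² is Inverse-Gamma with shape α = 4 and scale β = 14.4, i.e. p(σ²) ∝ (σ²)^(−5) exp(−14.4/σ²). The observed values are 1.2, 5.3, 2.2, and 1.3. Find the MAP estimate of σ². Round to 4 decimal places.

σ̂²_MAP = 8.6329

Sum of squared deviations about the known mean: SS = (1.2−7)² + (5.3−7)² + (2.2−7)² + (1.3−7)² = 92.06.
The Normal likelihood contributes (σ²)^(−n/2) exp(−SS/(2σ²)), so the posterior is Inverse-Gamma(α + n/2, β + SS/2) = Inverse-Gamma(6, 60.43).
The mode of Inverse-Gamma(a, b) is b/(a+1) = 60.43/7 ≈ 8.6329.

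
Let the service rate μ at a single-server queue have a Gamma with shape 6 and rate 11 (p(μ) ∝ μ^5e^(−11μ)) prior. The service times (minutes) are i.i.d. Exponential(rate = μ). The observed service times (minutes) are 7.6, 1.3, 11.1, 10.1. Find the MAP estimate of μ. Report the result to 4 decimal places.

The Exponential(rate=μ) likelihood is ∝ μ^n e^(−μΣtᵢ). Here n = 4 and Σtᵢ = 7.6 + 1.3 + 11.1 + 10.1 = 30.1.
Posterior ∝ μ^5e^(−11μ) · μ^4e^(−30.1μ) = μ^9e^(−41.1μ), i.e. Gamma(10, 41.1).
Mode = (a−1)/b = 9/41.1 ≈ 0.2190.

μ̂_MAP = 0.2190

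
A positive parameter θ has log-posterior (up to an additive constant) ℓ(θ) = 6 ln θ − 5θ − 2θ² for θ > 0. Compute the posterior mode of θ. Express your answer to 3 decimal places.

θ̂_MAP = 0.750

ℓ'(θ) = 6/θ − 5 − 4θ. Setting this to zero and multiplying by θ: 4θ² + 5θ − 6 = 0.
θ = (−5 + √(5² + 4·4·6)) / (2·4) = (−5 + √121) / 8 = (−5 + 11)/8 = 3/4.
ℓ''(θ) = −6/θ² − 4 < 0, confirming a maximum.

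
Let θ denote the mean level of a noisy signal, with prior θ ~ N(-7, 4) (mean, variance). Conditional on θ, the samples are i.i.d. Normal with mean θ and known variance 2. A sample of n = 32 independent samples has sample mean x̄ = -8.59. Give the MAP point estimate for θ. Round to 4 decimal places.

θ̂_MAP = -8.5655

n = 32, x̄ = -8.59.
For a Normal prior and Normal likelihood with known variance, the posterior is Normal; its mode equals its mean, the precision-weighted average.
Prior precision 1/σ₀² = 1/4 = 0.25; data precision n/σ² = 32/2 = 16.
θ̂ = (0.25·(-7) + 16·(-8.59)) / (0.25 + 16) = (-139.19)/16.25 = -13919/1625 ≈ -8.5655.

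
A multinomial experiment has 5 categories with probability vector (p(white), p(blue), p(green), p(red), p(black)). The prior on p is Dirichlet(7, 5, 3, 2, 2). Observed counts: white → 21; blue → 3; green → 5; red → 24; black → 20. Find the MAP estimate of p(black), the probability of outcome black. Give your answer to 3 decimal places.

The posterior is Dirichlet(αᵢ + nᵢ) = Dirichlet(28, 8, 8, 26, 22).
For a Dirichlet(a₁,…,a_K) with all aᵢ > 1, the mode has j-th component (aⱼ − 1)/(Σaᵢ − K).
Here Σaᵢ = 92 and K = 5, so p(black) = (22 − 1)/(92 − 5) = 21/87 ≈ 0.241.

MAP estimate of p(black) = 0.241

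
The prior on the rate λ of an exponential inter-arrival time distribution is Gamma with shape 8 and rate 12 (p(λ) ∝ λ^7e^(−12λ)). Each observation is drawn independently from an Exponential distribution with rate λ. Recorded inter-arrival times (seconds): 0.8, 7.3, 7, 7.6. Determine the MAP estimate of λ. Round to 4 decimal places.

The Exponential(rate=λ) likelihood is ∝ λ^n e^(−λΣtᵢ). Here n = 4 and Σtᵢ = 0.8 + 7.3 + 7 + 7.6 = 22.7.
Posterior ∝ λ^7e^(−12λ) · λ^4e^(−22.7λ) = λ^11e^(−34.7λ), i.e. Gamma(12, 34.7).
Mode = (a−1)/b = 11/34.7 ≈ 0.3170.

λ̂_MAP = 0.3170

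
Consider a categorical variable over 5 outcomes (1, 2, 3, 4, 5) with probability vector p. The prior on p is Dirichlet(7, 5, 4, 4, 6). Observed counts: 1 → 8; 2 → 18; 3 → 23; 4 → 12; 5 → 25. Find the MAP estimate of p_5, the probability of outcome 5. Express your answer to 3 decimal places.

MAP estimate: 0.280

The posterior is Dirichlet(αᵢ + nᵢ) = Dirichlet(15, 23, 27, 16, 31).
For a Dirichlet(a₁,…,a_K) with all aᵢ > 1, the mode has j-th component (aⱼ − 1)/(Σaᵢ − K).
Here Σaᵢ = 112 and K = 5, so p_5 = (31 − 1)/(112 − 5) = 30/107 ≈ 0.280.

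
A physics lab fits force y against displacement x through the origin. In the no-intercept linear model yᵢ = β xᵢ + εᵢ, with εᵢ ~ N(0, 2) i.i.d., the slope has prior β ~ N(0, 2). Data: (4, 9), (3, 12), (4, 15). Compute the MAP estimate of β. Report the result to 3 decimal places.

log p(β | y) = −Σ(yᵢ − βxᵢ)²/(2·2) − β²/(2·2) + const.
Setting the derivative to zero: Σxᵢ(yᵢ − βxᵢ)/2 − β/2 = 0, so β = Σxᵢyᵢ / (Σxᵢ² + σ²/τ²).
Σxᵢyᵢ = 4·9 + 3·12 + 4·15 = 132; Σxᵢ² = 41; σ²/τ² = 1.
β̂_MAP = 132 / (41 + 1) = 132/42 ≈ 3.143.

β̂_MAP = 3.143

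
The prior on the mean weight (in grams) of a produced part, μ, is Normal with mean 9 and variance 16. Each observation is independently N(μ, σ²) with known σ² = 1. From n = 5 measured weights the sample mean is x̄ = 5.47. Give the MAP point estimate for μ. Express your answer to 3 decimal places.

μ̂_MAP = 5.514

n = 5, x̄ = 5.47.
For a Normal prior and Normal likelihood with known variance, the posterior is Normal; its mode equals its mean, the precision-weighted average.
Prior precision 1/σ₀² = 1/16 = 0.0625; data precision n/σ² = 5/1 = 5.
μ̂ = (0.0625·9 + 5·5.47) / (0.0625 + 5) = 27.9125/5.0625 = 2233/405 ≈ 5.514.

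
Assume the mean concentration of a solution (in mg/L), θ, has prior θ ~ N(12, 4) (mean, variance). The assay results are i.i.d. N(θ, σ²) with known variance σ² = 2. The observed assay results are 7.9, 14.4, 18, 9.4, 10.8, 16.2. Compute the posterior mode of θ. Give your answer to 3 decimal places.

θ̂_MAP = 12.723

n = 6; x̄ = (7.9 + 14.4 + 18 + 9.4 + 10.8 + 16.2)/6 = 76.7/6 = 767/60 ≈ 12.7833.
For a Normal prior and Normal likelihood with known variance, the posterior is Normal; its mode equals its mean, the precision-weighted average.
Prior precision 1/σ₀² = 1/4 = 0.25; data precision n/σ² = 6/2 = 3.
θ̂ = (0.25·12 + 3·(767/60)) / (0.25 + 3) = 41.35/3.25 = 827/65 ≈ 12.723.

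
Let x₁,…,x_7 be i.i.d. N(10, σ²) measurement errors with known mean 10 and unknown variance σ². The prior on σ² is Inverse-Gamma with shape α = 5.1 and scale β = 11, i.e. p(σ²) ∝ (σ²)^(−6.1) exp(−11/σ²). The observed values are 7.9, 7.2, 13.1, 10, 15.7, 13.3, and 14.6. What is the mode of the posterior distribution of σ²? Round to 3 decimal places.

Sum of squared deviations about the known mean: SS = (7.9−10)² + (7.2−10)² + (13.1−10)² + (10−10)² + (15.7−10)² + (13.3−10)² + (14.6−10)² = 86.4.
The Normal likelihood contributes (σ²)^(−n/2) exp(−SS/(2σ²)), so the posterior is Inverse-Gamma(α + n/2, β + SS/2) = Inverse-Gamma(8.6, 54.2).
The mode of Inverse-Gamma(a, b) is b/(a+1) = 54.2/9.6 ≈ 5.646.

σ̂²_MAP = 5.646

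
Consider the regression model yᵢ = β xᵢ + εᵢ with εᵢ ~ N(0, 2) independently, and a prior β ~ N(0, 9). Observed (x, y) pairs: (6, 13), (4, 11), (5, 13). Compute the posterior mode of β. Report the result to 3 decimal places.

β̂_MAP = 2.422

log p(β | y) = −Σ(yᵢ − βxᵢ)²/(2·2) − β²/(2·9) + const.
Setting the derivative to zero: Σxᵢ(yᵢ − βxᵢ)/2 − β/9 = 0, so β = Σxᵢyᵢ / (Σxᵢ² + σ²/τ²).
Σxᵢyᵢ = 6·13 + 4·11 + 5·13 = 187; Σxᵢ² = 77; σ²/τ² = 2/9.
β̂_MAP = 187 / (77 + 2/9) = 187/(695/9) = 1683/695 ≈ 2.422.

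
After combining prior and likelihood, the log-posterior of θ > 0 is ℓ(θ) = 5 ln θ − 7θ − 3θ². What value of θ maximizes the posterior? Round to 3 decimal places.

ℓ'(θ) = 5/θ − 7 − 6θ. Setting this to zero and multiplying by θ: 6θ² + 7θ − 5 = 0.
θ = (−7 + √(7² + 4·6·5)) / (2·6) = (−7 + √169) / 12 = (−7 + 13)/12 = 1/2.
ℓ''(θ) = −5/θ² − 6 < 0, confirming a maximum.

θ̂_MAP = 0.500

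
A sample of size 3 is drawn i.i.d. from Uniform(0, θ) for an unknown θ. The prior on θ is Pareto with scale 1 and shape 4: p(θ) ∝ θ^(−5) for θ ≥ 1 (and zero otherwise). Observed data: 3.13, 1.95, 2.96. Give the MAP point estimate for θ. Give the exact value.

The Uniform(0, θ) likelihood is θ^(−n) for θ ≥ max(xᵢ), zero otherwise. Here max(xᵢ) = 3.13.
Posterior ∝ θ^(−5) · θ^(−3) = θ^(−8) on θ ≥ max(1, 3.13) = 3.13.
This density is strictly decreasing in θ, so the posterior mode lies at the lower boundary of the support.

θ̂_MAP = 3.13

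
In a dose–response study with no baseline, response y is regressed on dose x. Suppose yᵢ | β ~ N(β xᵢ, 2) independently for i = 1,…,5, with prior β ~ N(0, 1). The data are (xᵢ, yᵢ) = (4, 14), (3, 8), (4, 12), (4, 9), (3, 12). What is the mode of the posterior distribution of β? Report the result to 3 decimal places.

log p(β | y) = −Σ(yᵢ − βxᵢ)²/(2·2) − β²/(2·1) + const.
Setting the derivative to zero: Σxᵢ(yᵢ − βxᵢ)/2 − β/1 = 0, so β = Σxᵢyᵢ / (Σxᵢ² + σ²/τ²).
Σxᵢyᵢ = 4·14 + 3·8 + 4·12 + 4·9 + 3·12 = 200; Σxᵢ² = 66; σ²/τ² = 2.
β̂_MAP = 200 / (66 + 2) = 200/68 ≈ 2.941.

β̂_MAP = 2.941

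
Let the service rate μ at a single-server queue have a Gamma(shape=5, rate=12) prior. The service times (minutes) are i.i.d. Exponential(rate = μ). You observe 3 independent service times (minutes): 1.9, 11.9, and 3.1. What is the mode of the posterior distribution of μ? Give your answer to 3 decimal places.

μ̂_MAP = 0.242

The Exponential(rate=μ) likelihood is ∝ μ^n e^(−μΣtᵢ). Here n = 3 and Σtᵢ = 1.9 + 11.9 + 3.1 = 16.9.
Posterior ∝ μ^4e^(−12μ) · μ^3e^(−16.9μ) = μ^7e^(−28.9μ), i.e. Gamma(8, 28.9).
Mode = (a−1)/b = 7/28.9 ≈ 0.242.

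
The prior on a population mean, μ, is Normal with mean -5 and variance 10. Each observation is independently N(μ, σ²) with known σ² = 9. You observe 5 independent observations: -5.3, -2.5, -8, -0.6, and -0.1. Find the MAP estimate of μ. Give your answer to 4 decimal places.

μ̂_MAP = -3.5593

n = 5; x̄ = ((-5.3) + (-2.5) + (-8) + (-0.6) + (-0.1))/5 = -16.5/5 = -3.3.
For a Normal prior and Normal likelihood with known variance, the posterior is Normal; its mode equals its mean, the precision-weighted average.
Prior precision 1/σ₀² = 1/10 = 0.1; data precision n/σ² = 5/9.
μ̂ = (0.1·(-5) + (5/9)·(-3.3)) / (0.1 + 5/9) = (-7/3)/(59/90) = -210/59 ≈ -3.5593.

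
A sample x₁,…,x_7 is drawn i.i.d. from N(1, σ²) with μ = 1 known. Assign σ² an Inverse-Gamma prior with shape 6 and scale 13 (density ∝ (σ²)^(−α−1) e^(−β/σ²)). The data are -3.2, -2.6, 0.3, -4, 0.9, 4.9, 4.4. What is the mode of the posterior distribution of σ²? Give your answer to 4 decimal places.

σ̂²_MAP = 5.1843

Sum of squared deviations about the known mean: SS = (-3.2−1)² + (-2.6−1)² + (0.3−1)² + (-4−1)² + (0.9−1)² + (4.9−1)² + (4.4−1)² = 82.87.
The Normal likelihood contributes (σ²)^(−n/2) exp(−SS/(2σ²)), so the posterior is Inverse-Gamma(α + n/2, β + SS/2) = Inverse-Gamma(9.5, 54.435).
The mode of Inverse-Gamma(a, b) is b/(a+1) = 54.435/10.5 ≈ 5.1843.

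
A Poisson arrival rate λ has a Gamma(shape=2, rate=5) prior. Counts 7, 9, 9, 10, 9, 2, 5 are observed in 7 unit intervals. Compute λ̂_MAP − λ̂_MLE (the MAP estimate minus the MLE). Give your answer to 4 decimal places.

MAP − MLE = -2.9524

Σxᵢ = 51. Posterior is Gamma(53, 12); MAP = (53−1)/12 = 52/12 ≈ 4.33333.
MLE = x̄ = 51/7 ≈ 7.28571.
Difference = 52/12 − 51/7 = -62/21 ≈ -2.9524.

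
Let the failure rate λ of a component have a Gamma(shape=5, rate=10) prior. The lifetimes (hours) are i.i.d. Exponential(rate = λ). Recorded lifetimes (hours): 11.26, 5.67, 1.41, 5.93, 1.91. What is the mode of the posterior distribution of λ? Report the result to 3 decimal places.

The Exponential(rate=λ) likelihood is ∝ λ^n e^(−λΣtᵢ). Here n = 5 and Σtᵢ = 11.26 + 5.67 + 1.41 + 5.93 + 1.91 = 26.18.
Posterior ∝ λ^4e^(−10λ) · λ^5e^(−26.18λ) = λ^9e^(−36.18λ), i.e. Gamma(10, 36.18).
Mode = (a−1)/b = 9/36.18 ≈ 0.249.

λ̂_MAP = 0.249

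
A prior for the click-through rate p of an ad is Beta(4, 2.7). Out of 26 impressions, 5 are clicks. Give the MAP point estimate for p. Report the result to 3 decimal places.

p̂_MAP = 0.261

Prior: Beta(4, 2.7).
Data: 5 successes in 26 trials. The binomial likelihood contributes p^5(1−p)^21, so the posterior is Beta(4+5, 2.7+21) = Beta(9, 23.7).
For Beta(a, b) with a, b > 1 the mode is (a−1)/(a+b−2) = 8/30.7 ≈ 0.261.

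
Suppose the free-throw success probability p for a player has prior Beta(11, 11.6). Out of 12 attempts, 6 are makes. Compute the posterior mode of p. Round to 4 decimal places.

p̂_MAP = 0.4908

Prior: Beta(11, 11.6).
Data: 6 successes in 12 trials. The binomial likelihood contributes p^6(1−p)^6, so the posterior is Beta(11+6, 11.6+6) = Beta(17, 17.6).
For Beta(a, b) with a, b > 1 the mode is (a−1)/(a+b−2) = 16/32.6 ≈ 0.4908.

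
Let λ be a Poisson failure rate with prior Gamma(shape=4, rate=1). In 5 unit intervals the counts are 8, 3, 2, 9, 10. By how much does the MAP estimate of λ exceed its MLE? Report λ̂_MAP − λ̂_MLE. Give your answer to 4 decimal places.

Σxᵢ = 32. Posterior is Gamma(36, 6); MAP = (36−1)/6 = 35/6 ≈ 5.83333.
MLE = x̄ = 32/5 ≈ 6.40000.
Difference = 35/6 − 32/5 = -17/30 ≈ -0.5667.

MAP − MLE = -0.5667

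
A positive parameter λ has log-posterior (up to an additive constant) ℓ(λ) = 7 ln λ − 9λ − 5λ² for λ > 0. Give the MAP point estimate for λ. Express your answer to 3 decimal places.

λ̂_MAP = 0.500

ℓ'(λ) = 7/λ − 9 − 10λ. Setting this to zero and multiplying by λ: 10λ² + 9λ − 7 = 0.
λ = (−9 + √(9² + 4·10·7)) / (2·10) = (−9 + √361) / 20 = (−9 + 19)/20 = 1/2.
ℓ''(λ) = −7/λ² − 10 < 0, confirming a maximum.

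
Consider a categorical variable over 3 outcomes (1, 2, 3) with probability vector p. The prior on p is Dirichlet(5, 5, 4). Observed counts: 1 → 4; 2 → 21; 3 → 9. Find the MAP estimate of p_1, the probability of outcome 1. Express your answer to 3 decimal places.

MAP estimate: 0.178

The posterior is Dirichlet(αᵢ + nᵢ) = Dirichlet(9, 26, 13).
For a Dirichlet(a₁,…,a_K) with all aᵢ > 1, the mode has j-th component (aⱼ − 1)/(Σaᵢ − K).
Here Σaᵢ = 48 and K = 3, so p_1 = (9 − 1)/(48 − 3) = 8/45 ≈ 0.178.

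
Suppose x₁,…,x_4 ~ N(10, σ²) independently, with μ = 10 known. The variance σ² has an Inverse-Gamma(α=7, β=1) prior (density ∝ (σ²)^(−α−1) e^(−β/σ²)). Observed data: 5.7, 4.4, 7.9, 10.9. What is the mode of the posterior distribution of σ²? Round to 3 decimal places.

σ̂²_MAP = 2.854

Sum of squared deviations about the known mean: SS = (5.7−10)² + (4.4−10)² + (7.9−10)² + (10.9−10)² = 55.07.
The Normal likelihood contributes (σ²)^(−n/2) exp(−SS/(2σ²)), so the posterior is Inverse-Gamma(α + n/2, β + SS/2) = Inverse-Gamma(9, 28.535).
The mode of Inverse-Gamma(a, b) is b/(a+1) = 28.535/10 ≈ 2.854.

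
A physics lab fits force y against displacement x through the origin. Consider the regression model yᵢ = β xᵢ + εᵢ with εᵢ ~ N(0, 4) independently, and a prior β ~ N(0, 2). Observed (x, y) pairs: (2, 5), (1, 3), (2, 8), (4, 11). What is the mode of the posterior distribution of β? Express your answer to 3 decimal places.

log p(β | y) = −Σ(yᵢ − βxᵢ)²/(2·4) − β²/(2·2) + const.
Setting the derivative to zero: Σxᵢ(yᵢ − βxᵢ)/4 − β/2 = 0, so β = Σxᵢyᵢ / (Σxᵢ² + σ²/τ²).
Σxᵢyᵢ = 2·5 + 1·3 + 2·8 + 4·11 = 73; Σxᵢ² = 25; σ²/τ² = 2.
β̂_MAP = 73 / (25 + 2) = 73/27 ≈ 2.704.

β̂_MAP = 2.704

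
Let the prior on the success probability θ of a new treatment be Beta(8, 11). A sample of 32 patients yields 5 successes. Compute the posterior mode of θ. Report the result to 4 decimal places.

Prior: Beta(8, 11).
Data: 5 successes in 32 trials. The binomial likelihood contributes θ^5(1−θ)^27, so the posterior is Beta(8+5, 11+27) = Beta(13, 38).
For Beta(a, b) with a, b > 1 the mode is (a−1)/(a+b−2) = 12/49 ≈ 0.2449.

θ̂_MAP = 0.2449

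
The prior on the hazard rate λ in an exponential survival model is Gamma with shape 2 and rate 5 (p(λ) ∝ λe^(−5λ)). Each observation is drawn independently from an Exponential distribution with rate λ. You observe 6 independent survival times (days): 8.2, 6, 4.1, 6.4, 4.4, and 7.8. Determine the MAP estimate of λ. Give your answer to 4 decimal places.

λ̂_MAP = 0.1671

The Exponential(rate=λ) likelihood is ∝ λ^n e^(−λΣtᵢ). Here n = 6 and Σtᵢ = 8.2 + 6 + 4.1 + 6.4 + 4.4 + 7.8 = 36.9.
Posterior ∝ λe^(−5λ) · λ^6e^(−36.9λ) = λ^7e^(−41.9λ), i.e. Gamma(8, 41.9).
Mode = (a−1)/b = 7/41.9 ≈ 0.1671.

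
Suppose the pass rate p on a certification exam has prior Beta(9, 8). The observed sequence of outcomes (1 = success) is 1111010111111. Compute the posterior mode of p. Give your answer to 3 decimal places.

p̂_MAP = 0.679

Prior: Beta(9, 8).
Data: 11 successes in 13 trials (from the sequence). The binomial likelihood contributes p^11(1−p)^2, so the posterior is Beta(9+11, 8+2) = Beta(20, 10).
For Beta(a, b) with a, b > 1 the mode is (a−1)/(a+b−2) = 19/28 ≈ 0.679.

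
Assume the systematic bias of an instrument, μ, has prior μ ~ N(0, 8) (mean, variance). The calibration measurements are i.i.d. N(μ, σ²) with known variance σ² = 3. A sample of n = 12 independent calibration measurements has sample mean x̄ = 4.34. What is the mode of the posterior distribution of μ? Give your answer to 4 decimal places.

μ̂_MAP = 4.2085

n = 12, x̄ = 4.34.
For a Normal prior and Normal likelihood with known variance, the posterior is Normal; its mode equals its mean, the precision-weighted average.
Prior precision 1/σ₀² = 1/8 = 0.125; data precision n/σ² = 12/3 = 4.
μ̂ = (0.125·0 + 4·4.34) / (0.125 + 4) = 17.36/4.125 = 3472/825 ≈ 4.2085.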